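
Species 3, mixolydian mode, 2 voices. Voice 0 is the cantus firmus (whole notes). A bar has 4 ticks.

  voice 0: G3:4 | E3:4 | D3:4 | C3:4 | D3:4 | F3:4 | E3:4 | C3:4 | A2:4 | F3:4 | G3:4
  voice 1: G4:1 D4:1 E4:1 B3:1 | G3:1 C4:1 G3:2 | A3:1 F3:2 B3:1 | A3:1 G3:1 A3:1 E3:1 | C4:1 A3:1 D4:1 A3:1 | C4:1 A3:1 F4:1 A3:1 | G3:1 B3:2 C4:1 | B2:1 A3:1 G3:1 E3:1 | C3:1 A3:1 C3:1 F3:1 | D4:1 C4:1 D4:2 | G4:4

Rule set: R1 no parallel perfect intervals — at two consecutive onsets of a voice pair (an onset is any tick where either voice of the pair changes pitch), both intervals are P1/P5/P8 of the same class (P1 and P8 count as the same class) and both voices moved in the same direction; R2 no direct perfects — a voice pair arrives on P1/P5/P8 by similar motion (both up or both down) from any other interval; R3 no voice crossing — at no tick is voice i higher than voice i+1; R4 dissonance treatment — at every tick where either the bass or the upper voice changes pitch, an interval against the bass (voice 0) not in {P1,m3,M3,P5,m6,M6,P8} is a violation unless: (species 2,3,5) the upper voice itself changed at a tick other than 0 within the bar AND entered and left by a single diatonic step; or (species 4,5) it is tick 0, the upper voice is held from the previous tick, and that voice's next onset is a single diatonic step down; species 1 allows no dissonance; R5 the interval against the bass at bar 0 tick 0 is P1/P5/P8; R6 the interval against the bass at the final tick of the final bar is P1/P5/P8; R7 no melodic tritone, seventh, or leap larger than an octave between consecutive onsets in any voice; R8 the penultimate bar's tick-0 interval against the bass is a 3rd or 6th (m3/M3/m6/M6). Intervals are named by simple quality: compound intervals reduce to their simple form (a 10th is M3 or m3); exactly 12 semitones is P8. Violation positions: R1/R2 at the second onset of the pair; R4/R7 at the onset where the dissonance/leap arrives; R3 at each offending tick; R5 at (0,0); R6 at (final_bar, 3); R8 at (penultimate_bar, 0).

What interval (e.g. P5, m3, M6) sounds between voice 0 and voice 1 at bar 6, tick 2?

P5

voice 0=E3 voice 1=B3 -> P5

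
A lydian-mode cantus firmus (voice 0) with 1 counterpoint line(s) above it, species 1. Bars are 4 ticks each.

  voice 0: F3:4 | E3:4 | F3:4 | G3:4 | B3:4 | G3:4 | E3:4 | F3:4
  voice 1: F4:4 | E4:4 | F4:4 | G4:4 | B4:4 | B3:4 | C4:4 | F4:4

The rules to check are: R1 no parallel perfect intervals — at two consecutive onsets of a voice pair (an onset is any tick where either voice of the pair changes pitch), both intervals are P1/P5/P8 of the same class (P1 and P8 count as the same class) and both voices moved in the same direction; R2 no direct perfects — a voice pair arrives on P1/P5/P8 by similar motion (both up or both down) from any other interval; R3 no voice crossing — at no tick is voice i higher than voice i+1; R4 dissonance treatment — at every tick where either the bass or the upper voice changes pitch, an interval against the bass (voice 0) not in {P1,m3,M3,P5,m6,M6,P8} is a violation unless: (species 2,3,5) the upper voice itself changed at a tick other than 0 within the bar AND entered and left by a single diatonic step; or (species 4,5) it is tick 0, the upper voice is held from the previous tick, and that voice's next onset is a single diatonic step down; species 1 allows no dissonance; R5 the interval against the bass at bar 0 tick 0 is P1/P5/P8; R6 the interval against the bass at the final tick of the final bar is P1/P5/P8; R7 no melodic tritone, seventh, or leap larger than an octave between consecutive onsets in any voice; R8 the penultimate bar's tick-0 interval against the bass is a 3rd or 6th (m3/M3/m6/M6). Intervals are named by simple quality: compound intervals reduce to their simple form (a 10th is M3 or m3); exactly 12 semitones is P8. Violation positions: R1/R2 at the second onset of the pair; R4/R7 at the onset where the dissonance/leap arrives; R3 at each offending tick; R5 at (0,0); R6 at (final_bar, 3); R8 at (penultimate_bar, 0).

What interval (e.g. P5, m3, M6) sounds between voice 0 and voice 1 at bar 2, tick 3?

voice 0=F3 voice 1=F4 -> P8

P8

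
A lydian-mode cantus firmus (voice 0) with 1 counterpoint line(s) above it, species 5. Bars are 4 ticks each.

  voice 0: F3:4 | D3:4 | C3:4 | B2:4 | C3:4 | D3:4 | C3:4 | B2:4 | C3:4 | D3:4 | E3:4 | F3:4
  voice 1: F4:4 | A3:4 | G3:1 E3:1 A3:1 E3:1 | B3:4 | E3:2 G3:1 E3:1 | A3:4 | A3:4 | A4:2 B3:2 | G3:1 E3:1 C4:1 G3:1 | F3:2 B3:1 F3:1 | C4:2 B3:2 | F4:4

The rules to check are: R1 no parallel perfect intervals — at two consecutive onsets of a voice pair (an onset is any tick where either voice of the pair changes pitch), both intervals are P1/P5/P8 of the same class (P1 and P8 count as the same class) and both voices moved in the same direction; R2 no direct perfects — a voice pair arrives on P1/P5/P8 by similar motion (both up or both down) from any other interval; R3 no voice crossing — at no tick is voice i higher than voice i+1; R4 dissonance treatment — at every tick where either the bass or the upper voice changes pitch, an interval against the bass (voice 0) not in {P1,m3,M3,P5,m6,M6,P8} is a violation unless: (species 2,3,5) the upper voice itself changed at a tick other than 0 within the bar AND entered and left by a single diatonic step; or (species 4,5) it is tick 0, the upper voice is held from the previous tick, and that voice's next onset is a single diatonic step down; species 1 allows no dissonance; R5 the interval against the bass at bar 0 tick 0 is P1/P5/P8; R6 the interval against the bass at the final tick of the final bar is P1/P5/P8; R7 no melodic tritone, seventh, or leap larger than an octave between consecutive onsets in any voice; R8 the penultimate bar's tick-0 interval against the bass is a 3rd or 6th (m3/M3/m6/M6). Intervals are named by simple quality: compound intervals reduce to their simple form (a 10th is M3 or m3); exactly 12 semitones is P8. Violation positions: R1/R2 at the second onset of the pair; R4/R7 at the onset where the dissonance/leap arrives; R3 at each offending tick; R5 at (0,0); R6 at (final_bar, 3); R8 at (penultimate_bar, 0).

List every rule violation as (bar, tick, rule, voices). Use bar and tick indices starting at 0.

(1, 0, R2, (0, 1))
(2, 0, R1, (0, 1))
(5, 0, R2, (0, 1))
(7, 0, R4, (0, 1))
(7, 2, R7, (1,))
(9, 2, R7, (1,))
(9, 3, R7, (1,))
(11, 0, R2, (0, 1))
(11, 0, R7, (1,))

bar 0: v0=F3 v1=F4 downbeat P8
bar 1: v0=D3 v1=A3 downbeat P5
bar 2: v0=C3 v1=G3 downbeat P5
bar 3: v0=B2 v1=B3 downbeat P8
bar 4: v0=C3 v1=E3 downbeat M3
bar 5: v0=D3 v1=A3 downbeat P5
bar 6: v0=C3 v1=A3 downbeat M6
bar 7: v0=B2 v1=A4 downbeat m7
bar 8: v0=C3 v1=G3 downbeat P5
bar 9: v0=D3 v1=F3 downbeat m3
bar 10: v0=E3 v1=C4 downbeat m6
bar 11: v0=F3 v1=F4 downbeat P8
  -> R2 @ bar 1 tick 0 v(0, 1): F3/F4 P8 -> D3/A3 P5 similar
  -> R1 @ bar 2 tick 0 v(0, 1): D3/A3 P5 -> C3/G3 P5 similar
  -> R2 @ bar 5 tick 0 v(0, 1): C3/E3 M3 -> D3/A3 P5 similar
  -> R4 @ bar 7 tick 0 v(0, 1): B2/A4 m7 untreated
  -> R7 @ bar 7 tick 2 v(1,): A4->B3 leap 10st
  -> R7 @ bar 9 tick 2 v(1,): F3->B3 leap 6st
  -> R7 @ bar 9 tick 3 v(1,): B3->F3 leap 6st
  -> R2 @ bar 11 tick 0 v(0, 1): E3/B3 P5 -> F3/F4 P8 similar
  -> R7 @ bar 11 tick 0 v(1,): B3->F4 leap 6st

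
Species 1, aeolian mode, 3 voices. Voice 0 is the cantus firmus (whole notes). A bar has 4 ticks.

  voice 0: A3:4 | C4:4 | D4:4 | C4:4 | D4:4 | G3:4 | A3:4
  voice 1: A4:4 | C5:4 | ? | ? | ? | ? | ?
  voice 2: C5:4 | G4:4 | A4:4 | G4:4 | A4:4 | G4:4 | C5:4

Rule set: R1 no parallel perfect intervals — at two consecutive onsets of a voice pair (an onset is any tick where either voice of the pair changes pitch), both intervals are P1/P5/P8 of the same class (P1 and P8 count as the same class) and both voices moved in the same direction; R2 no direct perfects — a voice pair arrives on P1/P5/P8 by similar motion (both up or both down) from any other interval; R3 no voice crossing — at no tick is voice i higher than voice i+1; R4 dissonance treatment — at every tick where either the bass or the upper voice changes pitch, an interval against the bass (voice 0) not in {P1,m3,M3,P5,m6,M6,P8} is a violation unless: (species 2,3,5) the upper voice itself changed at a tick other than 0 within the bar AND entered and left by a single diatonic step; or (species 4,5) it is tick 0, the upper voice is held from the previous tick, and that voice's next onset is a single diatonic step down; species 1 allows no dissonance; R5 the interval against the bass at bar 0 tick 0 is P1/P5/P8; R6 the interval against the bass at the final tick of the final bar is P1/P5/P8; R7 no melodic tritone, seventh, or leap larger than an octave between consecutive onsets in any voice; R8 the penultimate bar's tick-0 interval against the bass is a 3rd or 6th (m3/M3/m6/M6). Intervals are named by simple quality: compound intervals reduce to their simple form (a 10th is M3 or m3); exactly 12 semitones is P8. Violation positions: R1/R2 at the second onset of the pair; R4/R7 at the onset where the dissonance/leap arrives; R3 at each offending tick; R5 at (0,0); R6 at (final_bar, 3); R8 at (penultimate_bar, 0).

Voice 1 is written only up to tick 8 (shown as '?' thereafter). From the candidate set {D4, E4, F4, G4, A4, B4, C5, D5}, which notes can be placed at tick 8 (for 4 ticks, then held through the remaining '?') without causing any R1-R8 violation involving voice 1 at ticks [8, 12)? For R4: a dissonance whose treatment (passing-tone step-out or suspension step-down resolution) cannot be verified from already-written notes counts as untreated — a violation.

D4: violates R7
E4: violates R4
F4: legal
G4: violates R4
A4: legal
B4: violates R3
C5: violates R3,R4
D5: violates R1,R3

{A4, F4}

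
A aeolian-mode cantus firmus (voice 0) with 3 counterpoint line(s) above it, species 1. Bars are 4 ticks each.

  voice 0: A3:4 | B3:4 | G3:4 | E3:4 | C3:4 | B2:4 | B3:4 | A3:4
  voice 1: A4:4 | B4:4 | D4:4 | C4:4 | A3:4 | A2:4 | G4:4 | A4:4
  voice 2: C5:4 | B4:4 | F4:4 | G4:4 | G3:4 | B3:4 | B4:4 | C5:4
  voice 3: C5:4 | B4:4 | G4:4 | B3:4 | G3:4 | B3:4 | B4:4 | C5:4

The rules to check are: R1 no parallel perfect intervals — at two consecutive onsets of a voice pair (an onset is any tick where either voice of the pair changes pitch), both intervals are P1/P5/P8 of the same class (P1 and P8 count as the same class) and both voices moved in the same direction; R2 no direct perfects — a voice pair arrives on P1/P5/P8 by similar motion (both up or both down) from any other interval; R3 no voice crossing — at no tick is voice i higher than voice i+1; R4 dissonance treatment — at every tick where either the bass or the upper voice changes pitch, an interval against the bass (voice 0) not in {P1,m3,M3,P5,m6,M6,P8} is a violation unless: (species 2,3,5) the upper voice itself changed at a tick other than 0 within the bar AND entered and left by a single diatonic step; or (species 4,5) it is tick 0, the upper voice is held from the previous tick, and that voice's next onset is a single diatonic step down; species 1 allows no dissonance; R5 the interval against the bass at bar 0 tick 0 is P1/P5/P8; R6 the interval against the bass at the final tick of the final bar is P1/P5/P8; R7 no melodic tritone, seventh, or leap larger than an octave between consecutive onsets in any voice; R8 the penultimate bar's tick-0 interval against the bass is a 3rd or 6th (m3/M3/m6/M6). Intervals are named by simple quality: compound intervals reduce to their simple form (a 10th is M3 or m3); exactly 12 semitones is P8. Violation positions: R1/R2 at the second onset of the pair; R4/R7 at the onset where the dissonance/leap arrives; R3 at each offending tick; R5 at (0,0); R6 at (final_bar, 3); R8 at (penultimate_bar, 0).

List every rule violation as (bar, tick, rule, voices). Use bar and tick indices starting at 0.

(0, 0, R5, (0, 2))
(0, 0, R5, (0, 3))
(1, 0, R1, (0, 1))
(1, 0, R1, (2, 3))
(2, 0, R1, (0, 3))
(2, 0, R2, (0, 1))
(2, 0, R4, (0, 2))
(2, 0, R7, (2,))
(3, 0, R2, (0, 3))
(3, 0, R3, (2, 3))
(3, 1, R3, (2, 3))
(3, 2, R3, (2, 3))
(3, 3, R3, (2, 3))
(4, 0, R1, (0, 3))
(4, 0, R2, (0, 2))
(4, 0, R2, (2, 3))
(4, 0, R3, (1, 2))
(4, 1, R3, (1, 2))
(4, 2, R3, (1, 2))
(4, 3, R3, (1, 2))
(5, 0, R1, (2, 3))
(5, 0, R3, (0, 1))
(5, 0, R4, (0, 1))
(5, 1, R3, (0, 1))
(5, 2, R3, (0, 1))
(5, 3, R3, (0, 1))
(6, 0, R1, (0, 2))
(6, 0, R1, (0, 3))
(6, 0, R1, (2, 3))
(6, 0, R7, (1,))
(6, 0, R8, (0, 2))
(6, 0, R8, (0, 3))
(7, 0, R1, (2, 3))
(7, 3, R6, (0, 2))
(7, 3, R6, (0, 3))

bar 0: v0=A3 v1=A4 v2=C5 v3=C5 downbeat m3
bar 1: v0=B3 v1=B4 v2=B4 v3=B4 downbeat P8
bar 2: v0=G3 v1=D4 v2=F4 v3=G4 downbeat P8
bar 3: v0=E3 v1=C4 v2=G4 v3=B3 downbeat P5
bar 4: v0=C3 v1=A3 v2=G3 v3=G3 downbeat P5
bar 5: v0=B2 v1=A2 v2=B3 v3=B3 downbeat P8
bar 6: v0=B3 v1=G4 v2=B4 v3=B4 downbeat P8
bar 7: v0=A3 v1=A4 v2=C5 v3=C5 downbeat m3
  -> R5 @ bar 0 tick 0 v(0, 2): opens on m3
  -> R5 @ bar 0 tick 0 v(0, 3): opens on m3
  -> R1 @ bar 1 tick 0 v(0, 1): A3/A4 P8 -> B3/B4 P8 similar
  -> R1 @ bar 1 tick 0 v(2, 3): C5/C5 P1 -> B4/B4 P1 similar
  -> R1 @ bar 2 tick 0 v(0, 3): B3/B4 P8 -> G3/G4 P8 similar
  -> R2 @ bar 2 tick 0 v(0, 1): B3/B4 P8 -> G3/D4 P5 similar
  -> R4 @ bar 2 tick 0 v(0, 2): G3/F4 m7 untreated
  -> R7 @ bar 2 tick 0 v(2,): B4->F4 leap 6st
  -> R2 @ bar 3 tick 0 v(0, 3): G3/G4 P8 -> E3/B3 P5 similar
  -> R3 @ bar 3 tick 0 v(2, 3): G4 above B3
  -> R3 @ bar 3 tick 1 v(2, 3): G4 above B3
  -> R3 @ bar 3 tick 2 v(2, 3): G4 above B3
  -> R3 @ bar 3 tick 3 v(2, 3): G4 above B3
  -> R1 @ bar 4 tick 0 v(0, 3): E3/B3 P5 -> C3/G3 P5 similar
  -> R2 @ bar 4 tick 0 v(0, 2): E3/G4 m3 -> C3/G3 P5 similar
  -> R2 @ bar 4 tick 0 v(2, 3): G4/B3 m6 -> G3/G3 P1 similar
  -> R3 @ bar 4 tick 0 v(1, 2): A3 above G3
  -> R3 @ bar 4 tick 1 v(1, 2): A3 above G3
  -> R3 @ bar 4 tick 2 v(1, 2): A3 above G3
  -> R3 @ bar 4 tick 3 v(1, 2): A3 above G3
  -> R1 @ bar 5 tick 0 v(2, 3): G3/G3 P1 -> B3/B3 P1 similar
  -> R3 @ bar 5 tick 0 v(0, 1): B2 above A2
  -> R4 @ bar 5 tick 0 v(0, 1): B2/A2 M2 untreated
  -> R3 @ bar 5 tick 1 v(0, 1): B2 above A2
  -> R3 @ bar 5 tick 2 v(0, 1): B2 above A2
  -> R3 @ bar 5 tick 3 v(0, 1): B2 above A2
  -> R1 @ bar 6 tick 0 v(0, 2): B2/B3 P8 -> B3/B4 P8 similar
  -> R1 @ bar 6 tick 0 v(0, 3): B2/B3 P8 -> B3/B4 P8 similar
  -> R1 @ bar 6 tick 0 v(2, 3): B3/B3 P1 -> B4/B4 P1 similar
  -> R7 @ bar 6 tick 0 v(1,): A2->G4 leap 22st
  -> R8 @ bar 6 tick 0 v(0, 2): penult P8 not 3rd/6th
  -> R8 @ bar 6 tick 0 v(0, 3): penult P8 not 3rd/6th
  -> R1 @ bar 7 tick 0 v(2, 3): B4/B4 P1 -> C5/C5 P1 similar
  -> R6 @ bar 7 tick 3 v(0, 2): closes on m3
  -> R6 @ bar 7 tick 3 v(0, 3): closes on m3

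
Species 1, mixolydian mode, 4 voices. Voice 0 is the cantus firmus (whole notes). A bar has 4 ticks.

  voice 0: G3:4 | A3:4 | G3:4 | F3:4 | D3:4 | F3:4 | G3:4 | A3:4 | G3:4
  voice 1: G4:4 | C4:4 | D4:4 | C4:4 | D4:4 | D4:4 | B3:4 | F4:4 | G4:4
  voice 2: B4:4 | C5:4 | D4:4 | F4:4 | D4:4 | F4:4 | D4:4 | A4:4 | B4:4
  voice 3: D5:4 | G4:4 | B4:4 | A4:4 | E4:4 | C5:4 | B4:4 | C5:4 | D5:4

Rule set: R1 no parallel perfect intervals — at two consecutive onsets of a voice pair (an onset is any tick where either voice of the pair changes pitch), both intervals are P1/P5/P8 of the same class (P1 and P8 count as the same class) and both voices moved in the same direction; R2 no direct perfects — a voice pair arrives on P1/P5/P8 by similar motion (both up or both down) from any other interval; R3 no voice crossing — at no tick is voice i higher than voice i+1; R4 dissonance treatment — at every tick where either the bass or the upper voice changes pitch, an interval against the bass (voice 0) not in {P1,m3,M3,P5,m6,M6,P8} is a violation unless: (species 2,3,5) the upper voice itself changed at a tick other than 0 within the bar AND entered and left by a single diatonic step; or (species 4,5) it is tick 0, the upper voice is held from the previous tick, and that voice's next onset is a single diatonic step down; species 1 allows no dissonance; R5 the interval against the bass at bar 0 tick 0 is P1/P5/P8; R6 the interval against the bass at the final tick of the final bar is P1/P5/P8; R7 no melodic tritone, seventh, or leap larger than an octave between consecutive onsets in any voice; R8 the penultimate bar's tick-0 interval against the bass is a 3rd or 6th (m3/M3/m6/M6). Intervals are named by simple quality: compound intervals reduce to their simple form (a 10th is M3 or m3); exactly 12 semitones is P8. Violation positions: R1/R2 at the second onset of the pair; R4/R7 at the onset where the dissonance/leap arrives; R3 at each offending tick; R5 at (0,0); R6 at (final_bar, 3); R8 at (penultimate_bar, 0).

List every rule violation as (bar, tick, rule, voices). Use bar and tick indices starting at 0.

bar 0: v0=G3 v1=G4 v2=B4 v3=D5 downbeat P5
bar 1: v0=A3 v1=C4 v2=C5 v3=G4 downbeat m7
bar 2: v0=G3 v1=D4 v2=D4 v3=B4 downbeat M3
bar 3: v0=F3 v1=C4 v2=F4 v3=A4 downbeat M3
bar 4: v0=D3 v1=D4 v2=D4 v3=E4 downbeat M2
bar 5: v0=F3 v1=D4 v2=F4 v3=C5 downbeat P5
bar 6: v0=G3 v1=B3 v2=D4 v3=B4 downbeat M3
bar 7: v0=A3 v1=F4 v2=A4 v3=C5 downbeat m3
bar 8: v0=G3 v1=G4 v2=B4 v3=D5 downbeat P5
  -> R5 @ bar 0 tick 0 v(0, 2): opens on M3
  -> R1 @ bar 1 tick 0 v(1, 3): G4/D5 P5 -> C4/G4 P5 similar
  -> R3 @ bar 1 tick 0 v(2, 3): C5 above G4
  -> R4 @ bar 1 tick 0 v(0, 3): A3/G4 m7 untreated
  -> R3 @ bar 1 tick 1 v(2, 3): C5 above G4
  -> R3 @ bar 1 tick 2 v(2, 3): C5 above G4
  -> R3 @ bar 1 tick 3 v(2, 3): C5 above G4
  -> R2 @ bar 2 tick 0 v(0, 2): A3/C5 m3 -> G3/D4 P5 similar
  -> R7 @ bar 2 tick 0 v(2,): C5->D4 leap 10st
  -> R1 @ bar 3 tick 0 v(0, 1): G3/D4 P5 -> F3/C4 P5 similar
  -> R1 @ bar 4 tick 0 v(0, 2): F3/F4 P8 -> D3/D4 P8 similar
  -> R4 @ bar 4 tick 0 v(0, 3): D3/E4 M2 untreated
  -> R1 @ bar 5 tick 0 v(0, 2): D3/D4 P8 -> F3/F4 P8 similar
  -> R2 @ bar 5 tick 0 v(0, 3): D3/E4 M2 -> F3/C5 P5 similar
  -> R2 @ bar 5 tick 0 v(2, 3): D4/E4 M2 -> F4/C5 P5 similar
  -> R2 @ bar 6 tick 0 v(1, 3): D4/C5 m7 -> B3/B4 P8 similar
  -> R2 @ bar 7 tick 0 v(0, 2): G3/D4 P5 -> A3/A4 P8 similar
  -> R2 @ bar 7 tick 0 v(1, 3): B3/B4 P8 -> F4/C5 P5 similar
  -> R7 @ bar 7 tick 0 v(1,): B3->F4 leap 6st
  -> R8 @ bar 7 tick 0 v(0, 2): penult P8 not 3rd/6th
  -> R1 @ bar 8 tick 0 v(1, 3): F4/C5 P5 -> G4/D5 P5 similar
  -> R6 @ bar 8 tick 3 v(0, 2): closes on M3

(0, 0, R5, (0, 2))
(1, 0, R1, (1, 3))
(1, 0, R3, (2, 3))
(1, 0, R4, (0, 3))
(1, 1, R3, (2, 3))
(1, 2, R3, (2, 3))
(1, 3, R3, (2, 3))
(2, 0, R2, (0, 2))
(2, 0, R7, (2,))
(3, 0, R1, (0, 1))
(4, 0, R1, (0, 2))
(4, 0, R4, (0, 3))
(5, 0, R1, (0, 2))
(5, 0, R2, (0, 3))
(5, 0, R2, (2, 3))
(6, 0, R2, (1, 3))
(7, 0, R2, (0, 2))
(7, 0, R2, (1, 3))
(7, 0, R7, (1,))
(7, 0, R8, (0, 2))
(8, 0, R1, (1, 3))
(8, 3, R6, (0, 2))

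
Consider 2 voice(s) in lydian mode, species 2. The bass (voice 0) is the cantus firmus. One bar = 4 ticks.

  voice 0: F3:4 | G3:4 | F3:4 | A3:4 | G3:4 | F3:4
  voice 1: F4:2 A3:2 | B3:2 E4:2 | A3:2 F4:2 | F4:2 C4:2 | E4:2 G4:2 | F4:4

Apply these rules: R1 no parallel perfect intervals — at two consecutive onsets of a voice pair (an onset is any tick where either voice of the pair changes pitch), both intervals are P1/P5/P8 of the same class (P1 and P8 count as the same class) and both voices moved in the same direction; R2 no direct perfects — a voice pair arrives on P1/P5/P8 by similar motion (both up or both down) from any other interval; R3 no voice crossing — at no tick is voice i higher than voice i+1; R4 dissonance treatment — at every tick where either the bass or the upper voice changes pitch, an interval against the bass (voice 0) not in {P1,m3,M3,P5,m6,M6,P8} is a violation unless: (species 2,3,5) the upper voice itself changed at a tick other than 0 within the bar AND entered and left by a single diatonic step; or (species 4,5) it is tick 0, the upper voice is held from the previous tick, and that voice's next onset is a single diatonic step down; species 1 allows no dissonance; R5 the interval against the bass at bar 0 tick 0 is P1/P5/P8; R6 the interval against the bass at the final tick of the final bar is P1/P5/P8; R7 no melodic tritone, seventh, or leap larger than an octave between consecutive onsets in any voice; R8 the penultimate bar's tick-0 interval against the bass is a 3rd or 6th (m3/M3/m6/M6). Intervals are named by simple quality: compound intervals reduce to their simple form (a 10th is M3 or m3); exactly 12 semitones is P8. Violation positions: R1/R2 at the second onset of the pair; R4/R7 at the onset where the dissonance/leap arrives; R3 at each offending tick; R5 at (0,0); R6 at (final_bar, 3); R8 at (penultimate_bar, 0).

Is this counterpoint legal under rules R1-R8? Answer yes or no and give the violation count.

No (1 violations)

bar 0: v0=F3 v1=F4 (P8)
bar 1: v0=G3 v1=B3 (M3)
bar 2: v0=F3 v1=A3 (M3)
bar 3: v0=A3 v1=F4 (m6)
bar 4: v0=G3 v1=E4 (M6)
bar 5: v0=F3 v1=F4 (P8)
  R1 @ bar5.0: G3/G4 P8 -> F3/F4 P8 similar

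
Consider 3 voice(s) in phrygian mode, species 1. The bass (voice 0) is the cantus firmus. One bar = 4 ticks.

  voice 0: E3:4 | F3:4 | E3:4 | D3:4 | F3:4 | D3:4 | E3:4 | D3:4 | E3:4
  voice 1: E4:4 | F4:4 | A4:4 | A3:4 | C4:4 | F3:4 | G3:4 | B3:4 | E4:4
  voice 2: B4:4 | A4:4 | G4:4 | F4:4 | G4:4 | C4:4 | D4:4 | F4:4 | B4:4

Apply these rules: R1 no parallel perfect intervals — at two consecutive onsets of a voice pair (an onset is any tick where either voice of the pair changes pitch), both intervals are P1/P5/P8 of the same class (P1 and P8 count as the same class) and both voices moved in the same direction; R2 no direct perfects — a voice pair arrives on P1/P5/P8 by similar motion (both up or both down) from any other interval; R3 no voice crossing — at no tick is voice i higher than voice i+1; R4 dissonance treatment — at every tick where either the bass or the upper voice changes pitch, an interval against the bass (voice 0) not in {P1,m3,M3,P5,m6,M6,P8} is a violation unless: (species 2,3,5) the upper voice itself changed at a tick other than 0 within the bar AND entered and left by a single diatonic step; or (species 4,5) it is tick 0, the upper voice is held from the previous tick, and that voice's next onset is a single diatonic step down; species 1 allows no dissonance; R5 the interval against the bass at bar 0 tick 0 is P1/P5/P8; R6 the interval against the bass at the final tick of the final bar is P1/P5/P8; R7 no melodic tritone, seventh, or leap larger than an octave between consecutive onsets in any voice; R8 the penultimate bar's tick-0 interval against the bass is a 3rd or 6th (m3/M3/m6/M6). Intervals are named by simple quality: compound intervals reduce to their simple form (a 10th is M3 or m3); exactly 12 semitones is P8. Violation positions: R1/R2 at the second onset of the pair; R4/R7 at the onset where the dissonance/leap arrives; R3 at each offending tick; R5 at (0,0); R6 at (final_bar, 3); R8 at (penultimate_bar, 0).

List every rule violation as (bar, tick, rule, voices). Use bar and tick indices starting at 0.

bar 0: v0=E3 v1=E4 v2=B4 downbeat P5
bar 1: v0=F3 v1=F4 v2=A4 downbeat M3
bar 2: v0=E3 v1=A4 v2=G4 downbeat m3
bar 3: v0=D3 v1=A3 v2=F4 downbeat m3
bar 4: v0=F3 v1=C4 v2=G4 downbeat M2
bar 5: v0=D3 v1=F3 v2=C4 downbeat m7
bar 6: v0=E3 v1=G3 v2=D4 downbeat m7
bar 7: v0=D3 v1=B3 v2=F4 downbeat m3
bar 8: v0=E3 v1=E4 v2=B4 downbeat P5
  -> R1 @ bar 1 tick 0 v(0, 1): E3/E4 P8 -> F3/F4 P8 similar
  -> R3 @ bar 2 tick 0 v(1, 2): A4 above G4
  -> R4 @ bar 2 tick 0 v(0, 1): E3/A4 P4 untreated
  -> R3 @ bar 2 tick 1 v(1, 2): A4 above G4
  -> R3 @ bar 2 tick 2 v(1, 2): A4 above G4
  -> R3 @ bar 2 tick 3 v(1, 2): A4 above G4
  -> R2 @ bar 3 tick 0 v(0, 1): E3/A4 P4 -> D3/A3 P5 similar
  -> R1 @ bar 4 tick 0 v(0, 1): D3/A3 P5 -> F3/C4 P5 similar
  -> R2 @ bar 4 tick 0 v(1, 2): A3/F4 m6 -> C4/G4 P5 similar
  -> R4 @ bar 4 tick 0 v(0, 2): F3/G4 M2 untreated
  -> R1 @ bar 5 tick 0 v(1, 2): C4/G4 P5 -> F3/C4 P5 similar
  -> R4 @ bar 5 tick 0 v(0, 2): D3/C4 m7 untreated
  -> R1 @ bar 6 tick 0 v(1, 2): F3/C4 P5 -> G3/D4 P5 similar
  -> R4 @ bar 6 tick 0 v(0, 2): E3/D4 m7 untreated
  -> R2 @ bar 8 tick 0 v(0, 1): D3/B3 M6 -> E3/E4 P8 similar
  -> R2 @ bar 8 tick 0 v(0, 2): D3/F4 m3 -> E3/B4 P5 similar
  -> R2 @ bar 8 tick 0 v(1, 2): B3/F4 TT -> E4/B4 P5 similar
  -> R7 @ bar 8 tick 0 v(2,): F4->B4 leap 6st

(1, 0, R1, (0, 1))
(2, 0, R3, (1, 2))
(2, 0, R4, (0, 1))
(2, 1, R3, (1, 2))
(2, 2, R3, (1, 2))
(2, 3, R3, (1, 2))
(3, 0, R2, (0, 1))
(4, 0, R1, (0, 1))
(4, 0, R2, (1, 2))
(4, 0, R4, (0, 2))
(5, 0, R1, (1, 2))
(5, 0, R4, (0, 2))
(6, 0, R1, (1, 2))
(6, 0, R4, (0, 2))
(8, 0, R2, (0, 1))
(8, 0, R2, (0, 2))
(8, 0, R2, (1, 2))
(8, 0, R7, (2,))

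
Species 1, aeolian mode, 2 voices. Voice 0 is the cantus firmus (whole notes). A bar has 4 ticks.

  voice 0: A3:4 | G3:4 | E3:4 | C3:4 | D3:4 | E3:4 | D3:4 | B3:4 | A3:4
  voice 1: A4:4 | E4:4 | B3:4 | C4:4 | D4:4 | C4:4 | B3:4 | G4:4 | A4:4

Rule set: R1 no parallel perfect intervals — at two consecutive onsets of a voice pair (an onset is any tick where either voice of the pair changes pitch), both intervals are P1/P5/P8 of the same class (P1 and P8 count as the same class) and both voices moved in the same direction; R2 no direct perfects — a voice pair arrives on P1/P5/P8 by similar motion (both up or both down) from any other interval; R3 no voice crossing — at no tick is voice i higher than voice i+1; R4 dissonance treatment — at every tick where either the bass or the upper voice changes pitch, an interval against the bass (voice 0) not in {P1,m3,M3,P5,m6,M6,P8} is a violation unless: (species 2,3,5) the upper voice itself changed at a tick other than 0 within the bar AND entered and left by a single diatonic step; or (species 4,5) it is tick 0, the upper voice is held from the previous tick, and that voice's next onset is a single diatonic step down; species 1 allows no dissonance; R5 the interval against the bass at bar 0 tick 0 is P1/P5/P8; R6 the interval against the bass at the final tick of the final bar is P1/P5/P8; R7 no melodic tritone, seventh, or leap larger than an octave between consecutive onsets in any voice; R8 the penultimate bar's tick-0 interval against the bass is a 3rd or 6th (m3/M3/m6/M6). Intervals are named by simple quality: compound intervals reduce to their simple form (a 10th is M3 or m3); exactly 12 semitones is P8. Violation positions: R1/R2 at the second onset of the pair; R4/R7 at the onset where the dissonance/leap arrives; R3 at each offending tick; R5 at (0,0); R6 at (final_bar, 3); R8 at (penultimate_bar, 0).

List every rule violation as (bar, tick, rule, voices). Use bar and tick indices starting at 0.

bar 0: v0=A3 v1=A4 downbeat P8
bar 1: v0=G3 v1=E4 downbeat M6
bar 2: v0=E3 v1=B3 downbeat P5
bar 3: v0=C3 v1=C4 downbeat P8
bar 4: v0=D3 v1=D4 downbeat P8
bar 5: v0=E3 v1=C4 downbeat m6
bar 6: v0=D3 v1=B3 downbeat M6
bar 7: v0=B3 v1=G4 downbeat m6
bar 8: v0=A3 v1=A4 downbeat P8
  -> R2 @ bar 2 tick 0 v(0, 1): G3/E4 M6 -> E3/B3 P5 similar
  -> R1 @ bar 4 tick 0 v(0, 1): C3/C4 P8 -> D3/D4 P8 similar

(2, 0, R2, (0, 1))
(4, 0, R1, (0, 1))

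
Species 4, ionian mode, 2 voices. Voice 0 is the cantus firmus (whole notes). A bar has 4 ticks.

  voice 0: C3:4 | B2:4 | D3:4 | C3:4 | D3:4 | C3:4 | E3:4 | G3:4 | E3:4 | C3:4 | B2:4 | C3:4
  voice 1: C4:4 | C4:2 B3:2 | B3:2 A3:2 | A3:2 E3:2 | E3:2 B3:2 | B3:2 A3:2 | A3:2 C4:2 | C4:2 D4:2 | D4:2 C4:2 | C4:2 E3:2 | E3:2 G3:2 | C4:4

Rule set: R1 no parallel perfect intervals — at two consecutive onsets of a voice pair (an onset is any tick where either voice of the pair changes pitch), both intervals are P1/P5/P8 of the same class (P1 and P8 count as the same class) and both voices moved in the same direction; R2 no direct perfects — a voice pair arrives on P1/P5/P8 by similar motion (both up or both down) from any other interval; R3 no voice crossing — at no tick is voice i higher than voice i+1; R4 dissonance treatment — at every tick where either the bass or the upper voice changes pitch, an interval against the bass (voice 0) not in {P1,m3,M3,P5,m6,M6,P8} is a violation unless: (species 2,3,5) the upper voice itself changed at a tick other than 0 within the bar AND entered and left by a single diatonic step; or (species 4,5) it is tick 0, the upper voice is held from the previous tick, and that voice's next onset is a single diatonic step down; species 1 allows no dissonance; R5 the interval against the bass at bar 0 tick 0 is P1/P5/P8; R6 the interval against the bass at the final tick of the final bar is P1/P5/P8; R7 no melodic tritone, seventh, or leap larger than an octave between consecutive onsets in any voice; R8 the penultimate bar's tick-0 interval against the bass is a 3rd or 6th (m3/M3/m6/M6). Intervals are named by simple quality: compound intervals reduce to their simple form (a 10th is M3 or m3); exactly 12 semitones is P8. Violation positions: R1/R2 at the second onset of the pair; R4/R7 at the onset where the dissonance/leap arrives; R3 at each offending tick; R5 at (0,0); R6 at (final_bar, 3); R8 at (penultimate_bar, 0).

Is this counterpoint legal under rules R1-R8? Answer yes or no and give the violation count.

bar 0: v0=C3 v1=C4 (P8)
bar 1: v0=B2 v1=C4 (m2)
bar 2: v0=D3 v1=B3 (M6)
bar 3: v0=C3 v1=A3 (M6)
bar 4: v0=D3 v1=E3 (M2)
bar 5: v0=C3 v1=B3 (M7)
bar 6: v0=E3 v1=A3 (P4)
bar 7: v0=G3 v1=C4 (P4)
bar 8: v0=E3 v1=D4 (m7)
bar 9: v0=C3 v1=C4 (P8)
bar 10: v0=B2 v1=E3 (P4)
bar 11: v0=C3 v1=C4 (P8)
  R4 @ bar4.0: D3/E3 M2 untreated
  R4 @ bar6.0: E3/A3 P4 untreated
  R4 @ bar7.0: G3/C4 P4 untreated
  R4 @ bar10.0: B2/E3 P4 untreated
  R8 @ bar10.0: penult P4 not 3rd/6th
  R2 @ bar11.0: B2/G3 m6 -> C3/C4 P8 similar

No (6 violations)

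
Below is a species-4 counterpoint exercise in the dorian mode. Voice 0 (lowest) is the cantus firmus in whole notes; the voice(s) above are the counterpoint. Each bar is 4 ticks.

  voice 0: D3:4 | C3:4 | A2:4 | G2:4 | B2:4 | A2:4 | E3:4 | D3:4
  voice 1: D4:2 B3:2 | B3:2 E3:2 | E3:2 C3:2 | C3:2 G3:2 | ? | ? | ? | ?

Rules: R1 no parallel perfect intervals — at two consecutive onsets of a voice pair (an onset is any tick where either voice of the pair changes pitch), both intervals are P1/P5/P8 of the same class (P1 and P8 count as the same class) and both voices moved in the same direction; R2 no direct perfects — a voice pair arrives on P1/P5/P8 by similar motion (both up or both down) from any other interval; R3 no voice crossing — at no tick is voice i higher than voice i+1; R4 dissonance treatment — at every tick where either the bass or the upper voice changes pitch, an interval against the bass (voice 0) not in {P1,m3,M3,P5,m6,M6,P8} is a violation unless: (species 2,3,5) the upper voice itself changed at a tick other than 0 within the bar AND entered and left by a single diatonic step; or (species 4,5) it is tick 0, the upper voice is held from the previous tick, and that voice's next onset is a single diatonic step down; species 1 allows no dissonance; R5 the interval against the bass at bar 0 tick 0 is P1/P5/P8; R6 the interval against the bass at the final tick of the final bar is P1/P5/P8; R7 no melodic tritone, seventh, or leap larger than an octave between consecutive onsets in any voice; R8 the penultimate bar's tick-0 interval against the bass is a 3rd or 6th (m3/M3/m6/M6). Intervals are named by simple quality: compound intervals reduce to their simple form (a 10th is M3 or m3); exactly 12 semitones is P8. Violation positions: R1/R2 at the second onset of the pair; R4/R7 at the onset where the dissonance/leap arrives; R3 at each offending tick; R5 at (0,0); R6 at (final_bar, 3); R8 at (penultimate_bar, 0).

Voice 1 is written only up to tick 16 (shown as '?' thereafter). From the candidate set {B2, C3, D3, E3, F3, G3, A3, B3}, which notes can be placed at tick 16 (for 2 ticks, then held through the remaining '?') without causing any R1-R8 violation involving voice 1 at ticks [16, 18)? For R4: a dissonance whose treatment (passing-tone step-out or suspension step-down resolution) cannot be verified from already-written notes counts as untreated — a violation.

B2: legal
C3: violates R4
D3: legal
E3: violates R4
F3: violates R4
G3: legal
A3: violates R4
B3: violates R1

{B2, D3, G3}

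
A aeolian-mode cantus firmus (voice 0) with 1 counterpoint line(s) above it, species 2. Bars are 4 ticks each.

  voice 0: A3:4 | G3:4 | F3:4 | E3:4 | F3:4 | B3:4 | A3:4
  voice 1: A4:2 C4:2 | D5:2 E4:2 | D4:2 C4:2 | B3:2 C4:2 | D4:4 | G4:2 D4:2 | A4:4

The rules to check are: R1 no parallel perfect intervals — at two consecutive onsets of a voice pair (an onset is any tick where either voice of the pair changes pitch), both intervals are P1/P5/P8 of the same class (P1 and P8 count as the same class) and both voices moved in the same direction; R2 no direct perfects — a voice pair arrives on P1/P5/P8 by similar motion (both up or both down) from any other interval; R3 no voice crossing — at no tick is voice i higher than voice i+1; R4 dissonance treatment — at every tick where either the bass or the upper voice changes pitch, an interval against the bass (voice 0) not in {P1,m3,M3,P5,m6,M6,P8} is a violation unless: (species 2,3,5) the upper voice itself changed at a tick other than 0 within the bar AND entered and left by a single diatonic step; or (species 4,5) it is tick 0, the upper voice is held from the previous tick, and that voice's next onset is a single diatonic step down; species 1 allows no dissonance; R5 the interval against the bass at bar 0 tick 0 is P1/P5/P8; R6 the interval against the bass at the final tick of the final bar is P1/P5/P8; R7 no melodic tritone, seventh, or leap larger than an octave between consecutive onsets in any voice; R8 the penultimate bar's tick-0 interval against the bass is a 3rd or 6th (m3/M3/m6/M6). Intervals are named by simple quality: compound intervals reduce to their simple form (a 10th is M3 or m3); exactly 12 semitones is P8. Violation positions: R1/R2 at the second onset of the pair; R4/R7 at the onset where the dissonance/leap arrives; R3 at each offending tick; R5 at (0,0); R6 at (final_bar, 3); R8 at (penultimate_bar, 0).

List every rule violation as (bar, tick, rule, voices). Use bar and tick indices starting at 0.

bar 0: v0=A3 v1=A4 downbeat P8
bar 1: v0=G3 v1=D5 downbeat P5
bar 2: v0=F3 v1=D4 downbeat M6
bar 3: v0=E3 v1=B3 downbeat P5
bar 4: v0=F3 v1=D4 downbeat M6
bar 5: v0=B3 v1=G4 downbeat m6
bar 6: v0=A3 v1=A4 downbeat P8
  -> R7 @ bar 1 tick 0 v(1,): C4->D5 leap 14st
  -> R7 @ bar 1 tick 2 v(1,): D5->E4 leap 10st
  -> R1 @ bar 3 tick 0 v(0, 1): F3/C4 P5 -> E3/B3 P5 similar
  -> R7 @ bar 5 tick 0 v(0,): F3->B3 leap 6st

(1, 0, R7, (1,))
(1, 2, R7, (1,))
(3, 0, R1, (0, 1))
(5, 0, R7, (0,))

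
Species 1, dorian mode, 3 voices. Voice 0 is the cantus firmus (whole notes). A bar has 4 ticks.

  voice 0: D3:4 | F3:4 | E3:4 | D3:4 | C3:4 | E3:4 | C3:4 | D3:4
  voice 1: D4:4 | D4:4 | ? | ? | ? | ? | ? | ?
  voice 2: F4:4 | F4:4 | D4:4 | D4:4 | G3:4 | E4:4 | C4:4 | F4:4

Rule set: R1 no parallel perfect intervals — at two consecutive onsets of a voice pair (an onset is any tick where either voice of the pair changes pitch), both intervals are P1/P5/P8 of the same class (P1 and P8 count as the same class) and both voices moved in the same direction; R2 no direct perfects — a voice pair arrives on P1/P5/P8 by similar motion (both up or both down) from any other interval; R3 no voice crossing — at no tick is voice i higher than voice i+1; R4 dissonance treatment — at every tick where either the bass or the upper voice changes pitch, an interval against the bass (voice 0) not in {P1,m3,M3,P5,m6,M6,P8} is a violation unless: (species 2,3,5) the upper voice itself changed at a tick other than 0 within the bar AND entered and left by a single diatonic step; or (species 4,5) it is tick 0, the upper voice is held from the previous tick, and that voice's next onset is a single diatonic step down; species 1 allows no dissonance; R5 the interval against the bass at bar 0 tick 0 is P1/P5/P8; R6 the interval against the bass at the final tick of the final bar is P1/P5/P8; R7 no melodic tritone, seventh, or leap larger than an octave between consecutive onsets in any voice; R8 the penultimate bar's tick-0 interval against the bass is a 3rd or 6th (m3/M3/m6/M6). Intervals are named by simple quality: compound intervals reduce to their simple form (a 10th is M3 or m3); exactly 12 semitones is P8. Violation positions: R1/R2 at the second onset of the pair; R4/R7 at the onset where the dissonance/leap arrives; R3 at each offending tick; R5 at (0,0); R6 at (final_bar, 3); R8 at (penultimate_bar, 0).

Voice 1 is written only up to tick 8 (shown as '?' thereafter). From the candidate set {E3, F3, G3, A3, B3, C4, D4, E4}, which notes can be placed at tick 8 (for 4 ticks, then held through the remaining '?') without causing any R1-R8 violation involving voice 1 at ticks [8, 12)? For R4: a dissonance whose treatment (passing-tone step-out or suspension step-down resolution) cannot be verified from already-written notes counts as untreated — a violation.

{C4}

E3: violates R2,R7
F3: violates R4
G3: violates R2
A3: violates R4
B3: violates R2
C4: legal
D4: violates R4
E4: violates R3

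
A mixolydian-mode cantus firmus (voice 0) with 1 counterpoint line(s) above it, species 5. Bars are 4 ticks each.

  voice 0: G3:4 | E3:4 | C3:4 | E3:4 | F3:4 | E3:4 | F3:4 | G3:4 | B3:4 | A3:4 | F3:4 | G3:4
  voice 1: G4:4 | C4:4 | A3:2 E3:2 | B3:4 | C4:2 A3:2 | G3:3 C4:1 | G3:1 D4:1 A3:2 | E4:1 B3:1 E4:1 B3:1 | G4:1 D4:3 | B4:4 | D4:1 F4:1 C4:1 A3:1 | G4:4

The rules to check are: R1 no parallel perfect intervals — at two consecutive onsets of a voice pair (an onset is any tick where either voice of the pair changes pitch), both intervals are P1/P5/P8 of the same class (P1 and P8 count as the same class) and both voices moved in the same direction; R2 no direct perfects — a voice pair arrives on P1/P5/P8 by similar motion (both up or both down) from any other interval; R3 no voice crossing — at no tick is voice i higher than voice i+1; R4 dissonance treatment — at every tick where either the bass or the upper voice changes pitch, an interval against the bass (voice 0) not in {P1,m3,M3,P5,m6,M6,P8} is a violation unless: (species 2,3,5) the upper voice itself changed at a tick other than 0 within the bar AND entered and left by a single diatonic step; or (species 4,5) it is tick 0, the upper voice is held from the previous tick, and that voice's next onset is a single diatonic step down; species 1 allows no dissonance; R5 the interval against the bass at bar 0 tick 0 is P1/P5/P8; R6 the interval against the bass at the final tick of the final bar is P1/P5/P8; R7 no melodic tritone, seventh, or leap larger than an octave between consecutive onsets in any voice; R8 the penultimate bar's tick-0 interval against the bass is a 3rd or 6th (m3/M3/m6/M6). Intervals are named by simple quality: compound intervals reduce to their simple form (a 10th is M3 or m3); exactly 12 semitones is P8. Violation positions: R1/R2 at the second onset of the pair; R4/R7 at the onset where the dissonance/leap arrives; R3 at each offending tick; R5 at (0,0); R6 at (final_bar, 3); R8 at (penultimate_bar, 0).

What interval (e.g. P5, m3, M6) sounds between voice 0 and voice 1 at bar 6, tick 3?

voice 0=F3 voice 1=A3 -> M3

M3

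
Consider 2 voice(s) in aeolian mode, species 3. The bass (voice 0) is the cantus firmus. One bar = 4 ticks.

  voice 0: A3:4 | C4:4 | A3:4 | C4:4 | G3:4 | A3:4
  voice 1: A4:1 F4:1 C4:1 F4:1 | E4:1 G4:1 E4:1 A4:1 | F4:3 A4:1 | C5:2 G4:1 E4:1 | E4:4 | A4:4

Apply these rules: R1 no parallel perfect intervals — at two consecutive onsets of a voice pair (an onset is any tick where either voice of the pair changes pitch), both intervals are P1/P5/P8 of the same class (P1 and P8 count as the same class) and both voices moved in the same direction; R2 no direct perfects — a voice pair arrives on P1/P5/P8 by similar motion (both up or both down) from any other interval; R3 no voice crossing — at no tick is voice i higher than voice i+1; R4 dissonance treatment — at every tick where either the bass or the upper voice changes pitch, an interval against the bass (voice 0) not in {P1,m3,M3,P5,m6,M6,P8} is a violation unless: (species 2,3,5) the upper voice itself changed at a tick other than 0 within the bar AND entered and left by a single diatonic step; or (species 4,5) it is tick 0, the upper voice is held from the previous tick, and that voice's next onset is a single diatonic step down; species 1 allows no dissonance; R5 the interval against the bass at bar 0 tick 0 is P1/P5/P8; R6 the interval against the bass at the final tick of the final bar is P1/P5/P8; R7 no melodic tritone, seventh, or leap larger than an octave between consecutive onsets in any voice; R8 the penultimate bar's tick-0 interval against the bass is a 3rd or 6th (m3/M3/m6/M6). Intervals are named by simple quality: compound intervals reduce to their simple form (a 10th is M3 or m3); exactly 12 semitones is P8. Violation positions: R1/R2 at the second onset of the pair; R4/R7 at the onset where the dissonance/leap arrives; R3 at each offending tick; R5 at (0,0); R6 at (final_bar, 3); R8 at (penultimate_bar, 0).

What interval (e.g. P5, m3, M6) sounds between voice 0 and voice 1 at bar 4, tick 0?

M6

voice 0=G3 voice 1=E4 -> M6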